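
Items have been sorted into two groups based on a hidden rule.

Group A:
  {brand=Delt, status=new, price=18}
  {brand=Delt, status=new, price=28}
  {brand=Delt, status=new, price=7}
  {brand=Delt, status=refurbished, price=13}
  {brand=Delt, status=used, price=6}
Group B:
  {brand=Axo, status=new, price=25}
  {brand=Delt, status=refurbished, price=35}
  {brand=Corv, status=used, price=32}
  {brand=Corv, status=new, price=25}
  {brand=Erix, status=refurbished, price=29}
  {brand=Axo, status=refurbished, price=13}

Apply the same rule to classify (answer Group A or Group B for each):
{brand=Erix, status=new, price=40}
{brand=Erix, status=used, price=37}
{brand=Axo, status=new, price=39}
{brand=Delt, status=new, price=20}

Group B, Group B, Group B, Group A

Rule: brand is Delt AND price ≤ 28. This holds for each 'Group A' example and fails for each 'Group B' one.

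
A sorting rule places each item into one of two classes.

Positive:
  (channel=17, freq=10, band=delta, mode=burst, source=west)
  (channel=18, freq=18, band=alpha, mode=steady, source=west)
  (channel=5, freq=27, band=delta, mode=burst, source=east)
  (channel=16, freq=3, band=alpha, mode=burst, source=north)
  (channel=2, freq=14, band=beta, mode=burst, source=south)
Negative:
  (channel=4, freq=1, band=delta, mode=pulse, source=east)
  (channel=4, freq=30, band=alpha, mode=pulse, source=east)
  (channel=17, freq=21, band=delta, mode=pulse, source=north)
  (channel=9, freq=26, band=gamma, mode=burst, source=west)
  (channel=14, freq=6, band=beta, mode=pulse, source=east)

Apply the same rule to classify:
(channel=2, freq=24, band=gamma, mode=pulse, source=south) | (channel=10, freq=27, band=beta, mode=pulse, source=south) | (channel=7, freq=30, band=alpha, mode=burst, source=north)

Negative, Negative, Positive

Every 'Positive' example satisfies: mode is not pulse AND freq ≠ 26. None of the 'Negative' examples do.
(channel=2, freq=24, band=gamma, mode=pulse, source=south): mode is pulse, freq = 24 — fails the rule, so Negative. (channel=10, freq=27, band=beta, mode=pulse, source=south): mode is pulse, freq = 27 — fails the rule, so Negative. (channel=7, freq=30, band=alpha, mode=burst, source=north): mode is burst, freq = 30 — qualifies, so Positive.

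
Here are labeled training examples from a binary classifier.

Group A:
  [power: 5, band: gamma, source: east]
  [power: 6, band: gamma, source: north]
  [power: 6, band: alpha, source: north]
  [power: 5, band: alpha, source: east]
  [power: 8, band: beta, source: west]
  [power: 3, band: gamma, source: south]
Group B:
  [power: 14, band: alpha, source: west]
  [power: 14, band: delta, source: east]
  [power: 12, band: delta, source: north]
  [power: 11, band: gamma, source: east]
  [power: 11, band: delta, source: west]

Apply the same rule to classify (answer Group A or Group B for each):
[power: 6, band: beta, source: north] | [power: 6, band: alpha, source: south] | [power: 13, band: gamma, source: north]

Group A, Group A, Group B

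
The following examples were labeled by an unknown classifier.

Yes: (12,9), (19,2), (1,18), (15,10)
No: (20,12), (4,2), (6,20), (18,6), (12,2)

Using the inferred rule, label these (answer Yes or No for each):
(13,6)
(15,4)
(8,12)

Yes, Yes, No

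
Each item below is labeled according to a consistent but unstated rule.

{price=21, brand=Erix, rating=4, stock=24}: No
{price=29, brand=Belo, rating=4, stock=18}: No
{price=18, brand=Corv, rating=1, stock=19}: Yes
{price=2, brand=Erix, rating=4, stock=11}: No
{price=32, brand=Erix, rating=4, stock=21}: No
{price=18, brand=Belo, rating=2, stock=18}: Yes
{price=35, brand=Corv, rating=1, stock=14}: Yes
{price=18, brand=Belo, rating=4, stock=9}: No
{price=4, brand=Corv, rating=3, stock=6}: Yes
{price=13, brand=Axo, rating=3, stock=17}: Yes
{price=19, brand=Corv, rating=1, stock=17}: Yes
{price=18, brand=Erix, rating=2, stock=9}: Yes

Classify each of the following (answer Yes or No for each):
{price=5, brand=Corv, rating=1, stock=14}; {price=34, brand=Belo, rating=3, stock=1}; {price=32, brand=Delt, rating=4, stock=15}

Yes, Yes, No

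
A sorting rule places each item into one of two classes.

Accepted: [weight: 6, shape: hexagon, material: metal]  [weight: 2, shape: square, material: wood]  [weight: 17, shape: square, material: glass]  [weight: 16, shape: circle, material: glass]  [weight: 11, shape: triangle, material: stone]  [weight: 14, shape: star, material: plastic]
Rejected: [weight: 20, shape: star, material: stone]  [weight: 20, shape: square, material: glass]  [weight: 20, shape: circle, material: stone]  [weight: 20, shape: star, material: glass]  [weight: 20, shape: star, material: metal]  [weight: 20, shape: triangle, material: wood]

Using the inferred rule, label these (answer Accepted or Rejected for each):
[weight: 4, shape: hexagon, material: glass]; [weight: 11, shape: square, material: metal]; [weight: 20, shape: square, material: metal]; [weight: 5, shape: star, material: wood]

Accepted, Accepted, Rejected, Accepted

'Accepted' ⟺ weight ≤ 17.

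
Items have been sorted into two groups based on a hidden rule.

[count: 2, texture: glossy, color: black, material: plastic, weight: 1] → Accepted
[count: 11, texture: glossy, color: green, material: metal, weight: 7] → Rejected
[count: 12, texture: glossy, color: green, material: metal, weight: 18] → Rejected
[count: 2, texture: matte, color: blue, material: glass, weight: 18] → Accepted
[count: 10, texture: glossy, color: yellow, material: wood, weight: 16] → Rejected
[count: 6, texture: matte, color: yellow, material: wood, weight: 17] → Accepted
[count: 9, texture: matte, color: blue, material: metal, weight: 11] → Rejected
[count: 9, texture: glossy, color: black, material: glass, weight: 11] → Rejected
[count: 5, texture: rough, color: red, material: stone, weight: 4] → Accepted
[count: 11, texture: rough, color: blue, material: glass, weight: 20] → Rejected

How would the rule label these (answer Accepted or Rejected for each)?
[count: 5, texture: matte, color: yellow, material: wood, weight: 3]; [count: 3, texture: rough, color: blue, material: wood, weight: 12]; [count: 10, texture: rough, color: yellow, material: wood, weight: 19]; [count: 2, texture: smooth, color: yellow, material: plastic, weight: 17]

One predicate separates the groups cleanly: count ≤ 6.
[count: 5, texture: matte, color: yellow, material: wood, weight: 3]: count = 5 — matches, so Accepted.
[count: 3, texture: rough, color: blue, material: wood, weight: 12]: count = 3 — matches, so Accepted.
[count: 10, texture: rough, color: yellow, material: wood, weight: 19]: count = 10 — does not satisfy this, so Rejected.
[count: 2, texture: smooth, color: yellow, material: plastic, weight: 17]: count = 2 — matches, so Accepted.

Accepted, Accepted, Rejected, Accepted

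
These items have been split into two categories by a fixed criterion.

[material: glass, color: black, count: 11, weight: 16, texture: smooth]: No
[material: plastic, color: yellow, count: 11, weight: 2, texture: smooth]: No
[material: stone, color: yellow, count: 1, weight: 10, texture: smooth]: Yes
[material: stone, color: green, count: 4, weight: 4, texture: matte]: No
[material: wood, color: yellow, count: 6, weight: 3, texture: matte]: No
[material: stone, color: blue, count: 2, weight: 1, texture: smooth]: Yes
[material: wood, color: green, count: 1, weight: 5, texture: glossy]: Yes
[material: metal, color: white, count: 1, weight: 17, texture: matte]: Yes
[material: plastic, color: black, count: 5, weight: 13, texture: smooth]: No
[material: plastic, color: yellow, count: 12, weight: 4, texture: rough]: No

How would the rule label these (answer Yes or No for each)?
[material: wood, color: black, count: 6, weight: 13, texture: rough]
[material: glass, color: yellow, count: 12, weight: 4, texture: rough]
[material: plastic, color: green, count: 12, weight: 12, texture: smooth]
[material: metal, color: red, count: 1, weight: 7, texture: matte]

The pattern is that an item is 'Yes' exactly when: count ≤ 2.

No, No, No, Yes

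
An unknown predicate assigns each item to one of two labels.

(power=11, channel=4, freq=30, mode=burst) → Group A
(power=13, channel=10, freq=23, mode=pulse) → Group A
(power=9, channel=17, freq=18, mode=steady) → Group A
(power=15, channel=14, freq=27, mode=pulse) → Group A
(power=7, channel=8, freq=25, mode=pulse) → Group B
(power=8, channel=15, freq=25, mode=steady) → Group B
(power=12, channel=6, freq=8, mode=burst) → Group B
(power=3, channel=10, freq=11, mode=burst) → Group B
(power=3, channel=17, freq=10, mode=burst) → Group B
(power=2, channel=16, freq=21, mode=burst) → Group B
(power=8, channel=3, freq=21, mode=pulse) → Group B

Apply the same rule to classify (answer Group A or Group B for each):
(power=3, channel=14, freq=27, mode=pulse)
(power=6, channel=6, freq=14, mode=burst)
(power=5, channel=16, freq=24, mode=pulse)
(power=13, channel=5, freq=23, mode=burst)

The classifier is using: freq ≥ 10 AND power ≥ 9.
(power=3, channel=14, freq=27, mode=pulse): freq = 27, power = 3, does not fit → Group B. (power=6, channel=6, freq=14, mode=burst): freq = 14, power = 6, does not fit → Group B. (power=5, channel=16, freq=24, mode=pulse): freq = 24, power = 5, does not fit → Group B. (power=13, channel=5, freq=23, mode=burst): freq = 23, power = 13, satisfies this → Group A.

Group B, Group B, Group B, Group A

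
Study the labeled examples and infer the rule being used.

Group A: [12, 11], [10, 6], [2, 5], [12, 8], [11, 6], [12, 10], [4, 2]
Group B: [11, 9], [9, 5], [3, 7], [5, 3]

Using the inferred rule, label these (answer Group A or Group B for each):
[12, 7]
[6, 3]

Group A, Group A

The classifier is using: product is even.
[12, 7]: 12·7 = 84, qualifies → Group A. [6, 3]: 6·3 = 18, qualifies → Group A.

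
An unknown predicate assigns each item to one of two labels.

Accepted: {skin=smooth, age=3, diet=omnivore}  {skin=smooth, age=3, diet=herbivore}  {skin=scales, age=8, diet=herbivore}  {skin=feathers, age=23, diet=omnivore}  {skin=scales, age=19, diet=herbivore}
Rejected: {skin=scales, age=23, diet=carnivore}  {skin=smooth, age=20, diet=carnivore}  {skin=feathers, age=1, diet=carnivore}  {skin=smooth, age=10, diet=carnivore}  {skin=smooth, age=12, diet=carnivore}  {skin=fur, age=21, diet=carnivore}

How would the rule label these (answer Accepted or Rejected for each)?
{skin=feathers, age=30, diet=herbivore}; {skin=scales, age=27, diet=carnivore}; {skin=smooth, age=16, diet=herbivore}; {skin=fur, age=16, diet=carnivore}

Comparing the two groups points to one rule — diet is not carnivore.
{skin=feathers, age=30, diet=herbivore} → diet is herbivore → Accepted. {skin=scales, age=27, diet=carnivore} → diet is carnivore → Rejected. {skin=smooth, age=16, diet=herbivore} → diet is herbivore → Accepted. {skin=fur, age=16, diet=carnivore} → diet is carnivore → Rejected.

Accepted, Rejected, Accepted, Rejected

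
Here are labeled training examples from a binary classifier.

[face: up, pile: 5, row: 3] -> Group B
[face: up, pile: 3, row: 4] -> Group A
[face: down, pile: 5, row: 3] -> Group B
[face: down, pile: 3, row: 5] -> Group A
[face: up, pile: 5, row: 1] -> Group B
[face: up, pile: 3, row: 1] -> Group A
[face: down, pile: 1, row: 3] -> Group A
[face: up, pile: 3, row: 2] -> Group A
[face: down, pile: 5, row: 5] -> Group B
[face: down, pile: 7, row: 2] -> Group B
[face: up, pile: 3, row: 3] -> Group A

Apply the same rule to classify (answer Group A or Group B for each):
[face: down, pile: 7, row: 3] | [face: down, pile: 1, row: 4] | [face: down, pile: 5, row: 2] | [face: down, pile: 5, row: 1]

Group B, Group A, Group B, Group B

All 'Group A' examples share one property — pile ≤ 3 — and every 'Group B' example lacks it.
[face: down, pile: 7, row: 3]: pile = 7, doesn't qualify → Group B.
[face: down, pile: 1, row: 4]: pile = 1, meets the rule → Group A.
[face: down, pile: 5, row: 2]: pile = 5, doesn't qualify → Group B.
[face: down, pile: 5, row: 1]: pile = 5, doesn't qualify → Group B.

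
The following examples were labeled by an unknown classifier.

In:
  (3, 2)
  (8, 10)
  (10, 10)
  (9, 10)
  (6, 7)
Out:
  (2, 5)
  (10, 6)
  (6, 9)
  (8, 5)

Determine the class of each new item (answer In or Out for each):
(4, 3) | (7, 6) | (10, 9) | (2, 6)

'In' ⟺ |first − second| ≤ 2.
(4, 3): In (|4−3| = 1). (7, 6): In (|7−6| = 1). (10, 9): In (|10−9| = 1). (2, 6): Out (|2−6| = 4).

In, In, In, Out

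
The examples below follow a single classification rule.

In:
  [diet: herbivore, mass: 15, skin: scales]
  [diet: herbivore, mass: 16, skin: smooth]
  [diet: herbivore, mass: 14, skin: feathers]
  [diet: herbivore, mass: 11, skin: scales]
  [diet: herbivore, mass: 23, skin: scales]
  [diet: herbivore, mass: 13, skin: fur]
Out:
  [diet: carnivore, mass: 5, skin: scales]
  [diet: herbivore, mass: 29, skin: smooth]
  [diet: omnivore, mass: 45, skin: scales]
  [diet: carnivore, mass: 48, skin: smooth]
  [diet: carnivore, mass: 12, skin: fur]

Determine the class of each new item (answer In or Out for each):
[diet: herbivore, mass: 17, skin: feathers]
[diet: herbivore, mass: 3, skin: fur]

The classifier is using: diet is herbivore AND mass ≤ 23.
[diet: herbivore, mass: 17, skin: feathers] → diet is herbivore, mass = 17 → In. [diet: herbivore, mass: 3, skin: fur] → diet is herbivore, mass = 3 → In.

In, In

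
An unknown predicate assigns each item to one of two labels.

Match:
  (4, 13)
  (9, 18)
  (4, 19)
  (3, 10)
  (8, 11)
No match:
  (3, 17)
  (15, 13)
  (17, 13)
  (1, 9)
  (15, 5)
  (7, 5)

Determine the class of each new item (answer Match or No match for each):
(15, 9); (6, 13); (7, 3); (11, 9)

No match, Match, No match, No match

One predicate separates the groups cleanly: sum is odd.
(15, 9) → 15+9 = 24 → No match.
(6, 13) → 6+13 = 19 → Match.
(7, 3) → 7+3 = 10 → No match.
(11, 9) → 11+9 = 20 → No match.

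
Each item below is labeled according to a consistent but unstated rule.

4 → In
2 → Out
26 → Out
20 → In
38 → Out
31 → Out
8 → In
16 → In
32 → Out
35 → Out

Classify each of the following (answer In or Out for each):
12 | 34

The rule appears to be: multiple of 4 AND at most 20.
12: 12 = 4·3, 12 ≤ 20 — has this property, so In.
34: 34 = 4·8 + 2, 34 > 20 — doesn't match, so Out.

In, Out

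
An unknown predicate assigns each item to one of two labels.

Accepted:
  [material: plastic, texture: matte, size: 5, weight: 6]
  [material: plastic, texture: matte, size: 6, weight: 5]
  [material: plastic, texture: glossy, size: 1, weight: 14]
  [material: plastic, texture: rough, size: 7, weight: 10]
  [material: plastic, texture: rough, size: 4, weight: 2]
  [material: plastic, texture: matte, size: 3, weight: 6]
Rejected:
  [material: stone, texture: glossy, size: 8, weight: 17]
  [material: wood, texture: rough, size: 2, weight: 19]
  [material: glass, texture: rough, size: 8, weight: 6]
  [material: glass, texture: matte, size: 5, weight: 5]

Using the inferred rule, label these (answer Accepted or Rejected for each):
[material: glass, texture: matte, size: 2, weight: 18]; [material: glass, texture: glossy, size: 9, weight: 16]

The classifier is using: material is plastic.
[material: glass, texture: matte, size: 2, weight: 18]: material is glass, fails this test → Rejected. [material: glass, texture: glossy, size: 9, weight: 16]: material is glass, fails this test → Rejected.

Rejected, Rejected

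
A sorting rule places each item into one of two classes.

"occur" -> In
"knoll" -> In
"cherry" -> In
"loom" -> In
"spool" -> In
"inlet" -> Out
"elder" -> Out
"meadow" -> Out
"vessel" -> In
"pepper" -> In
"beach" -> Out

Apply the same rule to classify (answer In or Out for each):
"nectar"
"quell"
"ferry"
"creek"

Out, In, In, In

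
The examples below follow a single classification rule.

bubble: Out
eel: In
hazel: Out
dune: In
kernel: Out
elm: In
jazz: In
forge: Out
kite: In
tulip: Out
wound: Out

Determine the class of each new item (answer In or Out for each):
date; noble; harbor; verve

Every 'In' example satisfies: length ≤ 4. None of the 'Out' examples do.
date: length 4, qualifies → In.
noble: length 5, doesn't qualify → Out.
harbor: length 6, doesn't qualify → Out.
verve: length 5, doesn't qualify → Out.

In, Out, Out, Out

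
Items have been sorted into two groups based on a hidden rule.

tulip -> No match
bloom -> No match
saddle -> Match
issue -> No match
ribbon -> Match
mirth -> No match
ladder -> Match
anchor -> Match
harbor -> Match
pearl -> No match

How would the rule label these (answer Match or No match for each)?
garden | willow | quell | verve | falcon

Match, Match, No match, No match, Match

The simplest hypothesis consistent with all the labels is: even length.
garden: length 6 — fits, so Match.
willow: length 6 — fits, so Match.
quell: length 5 — fails this test, so No match.
verve: length 5 — fails this test, so No match.
falcon: length 6 — fits, so Match.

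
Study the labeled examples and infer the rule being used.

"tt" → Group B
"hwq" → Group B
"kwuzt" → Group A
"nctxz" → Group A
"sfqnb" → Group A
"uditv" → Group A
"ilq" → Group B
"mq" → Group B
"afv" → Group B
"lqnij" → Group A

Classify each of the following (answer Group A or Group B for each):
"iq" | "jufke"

Group B, Group A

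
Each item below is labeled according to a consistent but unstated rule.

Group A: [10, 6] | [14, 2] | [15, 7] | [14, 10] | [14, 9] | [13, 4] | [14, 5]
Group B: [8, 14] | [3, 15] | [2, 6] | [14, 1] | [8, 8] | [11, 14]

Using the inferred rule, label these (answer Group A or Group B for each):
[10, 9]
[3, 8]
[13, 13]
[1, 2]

Group A, Group B, Group B, Group B

One predicate separates the groups cleanly: first > second AND sum ≥ 16.
[10, 9]: 10 > 9, 10+9 = 19, passes → Group A. [3, 8]: 3 < 8, 3+8 = 11, does not satisfy this → Group B. [13, 13]: 13 = 13, 13+13 = 26, does not satisfy this → Group B. [1, 2]: 1 < 2, 1+2 = 3, does not satisfy this → Group B.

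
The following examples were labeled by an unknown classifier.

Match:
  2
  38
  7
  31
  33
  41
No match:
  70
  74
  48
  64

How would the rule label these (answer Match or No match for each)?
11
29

Match, Match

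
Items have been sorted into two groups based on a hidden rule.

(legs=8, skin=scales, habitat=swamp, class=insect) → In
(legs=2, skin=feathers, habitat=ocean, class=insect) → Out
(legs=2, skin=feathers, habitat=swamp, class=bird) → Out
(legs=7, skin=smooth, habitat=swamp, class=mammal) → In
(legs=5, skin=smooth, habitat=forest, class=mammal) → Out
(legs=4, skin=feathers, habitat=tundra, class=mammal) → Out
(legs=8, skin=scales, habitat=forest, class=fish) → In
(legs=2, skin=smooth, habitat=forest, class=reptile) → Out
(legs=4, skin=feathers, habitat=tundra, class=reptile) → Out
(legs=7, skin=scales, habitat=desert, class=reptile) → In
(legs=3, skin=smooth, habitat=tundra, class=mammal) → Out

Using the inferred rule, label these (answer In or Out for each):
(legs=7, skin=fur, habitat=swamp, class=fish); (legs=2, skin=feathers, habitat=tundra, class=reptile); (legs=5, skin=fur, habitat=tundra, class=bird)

In, Out, Out

'In' ⟺ legs ≥ 7.
In: (legs=7, skin=fur, habitat=swamp, class=fish), since legs = 7. Out: (legs=2, skin=feathers, habitat=tundra, class=reptile), since legs = 2. Out: (legs=5, skin=fur, habitat=tundra, class=bird), since legs = 5.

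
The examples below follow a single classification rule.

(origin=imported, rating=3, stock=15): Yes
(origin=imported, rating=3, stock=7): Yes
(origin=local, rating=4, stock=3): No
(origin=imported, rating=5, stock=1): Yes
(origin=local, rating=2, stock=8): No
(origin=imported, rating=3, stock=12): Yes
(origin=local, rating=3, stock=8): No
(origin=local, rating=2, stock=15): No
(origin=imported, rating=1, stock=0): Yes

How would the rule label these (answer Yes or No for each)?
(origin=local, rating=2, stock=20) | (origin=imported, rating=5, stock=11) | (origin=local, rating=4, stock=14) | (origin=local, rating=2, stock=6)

No, Yes, No, No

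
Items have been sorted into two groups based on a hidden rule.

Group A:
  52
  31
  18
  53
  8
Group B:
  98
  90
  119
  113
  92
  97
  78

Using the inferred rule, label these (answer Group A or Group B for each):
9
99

Group A, Group B

The distinguishing property — at most 53 — holds for all the 'Group A' cases and none of the 'Group B' cases.
9: 9 ≤ 53 — qualifies, so Group A.
99: 99 > 53 — doesn't match, so Group B.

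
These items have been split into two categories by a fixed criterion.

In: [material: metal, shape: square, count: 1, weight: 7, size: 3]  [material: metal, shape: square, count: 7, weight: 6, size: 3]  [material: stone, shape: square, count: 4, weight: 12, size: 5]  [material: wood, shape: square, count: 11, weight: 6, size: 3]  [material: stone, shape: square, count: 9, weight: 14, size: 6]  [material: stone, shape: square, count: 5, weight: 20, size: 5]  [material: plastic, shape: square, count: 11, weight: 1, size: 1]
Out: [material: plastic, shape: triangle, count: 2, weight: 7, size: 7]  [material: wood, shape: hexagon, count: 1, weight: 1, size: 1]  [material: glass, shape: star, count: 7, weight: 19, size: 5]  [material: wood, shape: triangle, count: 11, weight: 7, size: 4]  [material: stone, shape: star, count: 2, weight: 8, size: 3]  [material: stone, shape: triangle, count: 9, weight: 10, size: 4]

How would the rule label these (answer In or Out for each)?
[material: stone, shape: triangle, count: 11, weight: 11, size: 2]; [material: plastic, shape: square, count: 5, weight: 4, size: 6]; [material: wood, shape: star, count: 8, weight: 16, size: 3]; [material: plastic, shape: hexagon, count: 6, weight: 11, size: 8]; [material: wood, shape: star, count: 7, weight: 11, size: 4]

All 'In' examples share one property — shape is square — and every 'Out' example lacks it.
[material: stone, shape: triangle, count: 11, weight: 11, size: 2]: Out (shape is triangle).
[material: plastic, shape: square, count: 5, weight: 4, size: 6]: In (shape is square).
[material: wood, shape: star, count: 8, weight: 16, size: 3]: Out (shape is star).
[material: plastic, shape: hexagon, count: 6, weight: 11, size: 8]: Out (shape is hexagon).
[material: wood, shape: star, count: 7, weight: 11, size: 4]: Out (shape is star).

Out, In, Out, Out, Out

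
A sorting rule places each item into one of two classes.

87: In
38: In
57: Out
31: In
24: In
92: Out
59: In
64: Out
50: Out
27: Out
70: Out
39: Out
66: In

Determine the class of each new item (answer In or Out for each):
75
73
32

Every 'In' example satisfies: ≡ 3 (mod 7). None of the 'Out' examples do.
75 — 75 mod 7 = 5, hence Out. 73 — 73 mod 7 = 3, hence In. 32 — 32 mod 7 = 4, hence Out.

Out, In, Out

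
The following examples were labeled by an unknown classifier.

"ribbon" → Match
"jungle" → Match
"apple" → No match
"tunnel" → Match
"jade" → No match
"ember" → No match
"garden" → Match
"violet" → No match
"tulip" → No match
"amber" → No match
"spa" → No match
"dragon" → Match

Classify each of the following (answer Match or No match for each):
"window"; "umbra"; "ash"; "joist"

The distinguishing property — contains 'n' — holds for all the 'Match' cases and none of the 'No match' cases.
"window" — has 'n', hence Match. "umbra" — no 'n', hence No match. "ash" — no 'n', hence No match. "joist" — no 'n', hence No match.

Match, No match, No match, No match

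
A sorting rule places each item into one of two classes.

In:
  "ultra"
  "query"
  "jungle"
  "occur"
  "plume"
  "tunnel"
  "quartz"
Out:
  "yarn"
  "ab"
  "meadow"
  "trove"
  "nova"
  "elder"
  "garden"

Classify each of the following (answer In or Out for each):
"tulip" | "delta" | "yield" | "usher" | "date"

In, Out, Out, In, Out

Checking candidate rules against both groups, what survives is: contains 'u'.
"tulip": In (has 'u'). "delta": Out (no 'u'). "yield": Out (no 'u'). "usher": In (has 'u'). "date": Out (no 'u').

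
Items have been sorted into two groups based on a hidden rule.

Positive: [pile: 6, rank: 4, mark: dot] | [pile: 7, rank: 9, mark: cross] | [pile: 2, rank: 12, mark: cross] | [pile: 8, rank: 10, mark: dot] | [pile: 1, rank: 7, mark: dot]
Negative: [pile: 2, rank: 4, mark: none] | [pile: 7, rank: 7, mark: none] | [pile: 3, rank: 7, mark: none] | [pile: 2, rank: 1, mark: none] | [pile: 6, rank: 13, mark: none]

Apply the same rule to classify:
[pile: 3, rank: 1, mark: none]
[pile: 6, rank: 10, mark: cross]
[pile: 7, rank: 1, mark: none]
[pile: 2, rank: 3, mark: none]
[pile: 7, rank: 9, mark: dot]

Negative, Positive, Negative, Negative, Positive

One predicate separates the groups cleanly: mark is not none.
Negative: [pile: 3, rank: 1, mark: none], since mark is none.
Positive: [pile: 6, rank: 10, mark: cross], since mark is cross.
Negative: [pile: 7, rank: 1, mark: none], since mark is none.
Negative: [pile: 2, rank: 3, mark: none], since mark is none.
Positive: [pile: 7, rank: 9, mark: dot], since mark is dot.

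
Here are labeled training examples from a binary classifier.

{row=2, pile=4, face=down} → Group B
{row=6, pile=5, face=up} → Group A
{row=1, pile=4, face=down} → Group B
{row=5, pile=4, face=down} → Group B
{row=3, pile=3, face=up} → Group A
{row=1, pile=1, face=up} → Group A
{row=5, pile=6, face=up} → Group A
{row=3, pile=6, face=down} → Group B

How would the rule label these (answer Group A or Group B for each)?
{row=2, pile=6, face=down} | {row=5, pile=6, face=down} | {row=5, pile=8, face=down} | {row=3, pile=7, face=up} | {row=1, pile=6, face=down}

Group B, Group B, Group B, Group A, Group B

All 'Group A' examples share one property — face is up — and every 'Group B' example lacks it.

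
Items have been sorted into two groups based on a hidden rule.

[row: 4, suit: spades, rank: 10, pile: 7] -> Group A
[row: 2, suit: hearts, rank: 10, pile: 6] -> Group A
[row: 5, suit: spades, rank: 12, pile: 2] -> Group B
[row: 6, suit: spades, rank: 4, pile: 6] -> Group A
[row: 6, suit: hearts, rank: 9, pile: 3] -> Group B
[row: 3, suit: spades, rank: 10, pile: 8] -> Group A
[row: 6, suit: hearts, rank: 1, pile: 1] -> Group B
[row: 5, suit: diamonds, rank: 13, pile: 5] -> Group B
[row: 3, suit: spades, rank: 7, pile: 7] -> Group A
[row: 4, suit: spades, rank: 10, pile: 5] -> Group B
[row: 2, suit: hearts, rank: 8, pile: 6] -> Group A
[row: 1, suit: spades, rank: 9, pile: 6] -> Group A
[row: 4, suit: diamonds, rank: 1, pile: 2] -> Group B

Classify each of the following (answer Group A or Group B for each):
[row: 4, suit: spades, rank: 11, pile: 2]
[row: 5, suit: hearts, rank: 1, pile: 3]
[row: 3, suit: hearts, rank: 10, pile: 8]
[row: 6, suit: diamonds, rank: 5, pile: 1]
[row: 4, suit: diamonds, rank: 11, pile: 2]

Group B, Group B, Group A, Group B, Group B

'Group A' ⟺ pile ≥ 6.
[row: 4, suit: spades, rank: 11, pile: 2]: pile = 2, fails the rule → Group B.
[row: 5, suit: hearts, rank: 1, pile: 3]: pile = 3, fails the rule → Group B.
[row: 3, suit: hearts, rank: 10, pile: 8]: pile = 8, satisfies this → Group A.
[row: 6, suit: diamonds, rank: 5, pile: 1]: pile = 1, fails the rule → Group B.
[row: 4, suit: diamonds, rank: 11, pile: 2]: pile = 2, fails the rule → Group B.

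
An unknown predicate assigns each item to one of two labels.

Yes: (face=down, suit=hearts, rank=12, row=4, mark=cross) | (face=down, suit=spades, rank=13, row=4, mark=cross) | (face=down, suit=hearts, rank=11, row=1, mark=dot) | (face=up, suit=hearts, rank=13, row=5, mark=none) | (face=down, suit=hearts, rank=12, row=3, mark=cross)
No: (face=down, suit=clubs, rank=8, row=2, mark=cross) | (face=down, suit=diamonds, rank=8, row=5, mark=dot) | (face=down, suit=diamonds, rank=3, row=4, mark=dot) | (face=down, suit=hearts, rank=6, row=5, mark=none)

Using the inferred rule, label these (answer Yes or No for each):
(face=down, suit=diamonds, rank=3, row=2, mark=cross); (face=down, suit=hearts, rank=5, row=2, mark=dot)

No, No

The classifier is using: rank ≥ 11.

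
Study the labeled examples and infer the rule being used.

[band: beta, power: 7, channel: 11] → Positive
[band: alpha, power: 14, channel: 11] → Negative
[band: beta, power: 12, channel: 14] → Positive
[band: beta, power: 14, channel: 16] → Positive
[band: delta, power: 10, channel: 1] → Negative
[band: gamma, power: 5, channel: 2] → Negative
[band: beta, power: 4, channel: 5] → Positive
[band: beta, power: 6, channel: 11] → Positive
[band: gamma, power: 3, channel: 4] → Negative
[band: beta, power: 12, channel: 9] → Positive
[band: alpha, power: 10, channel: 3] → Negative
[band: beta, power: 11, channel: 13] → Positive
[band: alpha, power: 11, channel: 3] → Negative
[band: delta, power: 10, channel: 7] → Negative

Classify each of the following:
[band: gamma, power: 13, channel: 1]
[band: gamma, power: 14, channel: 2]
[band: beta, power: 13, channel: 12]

Negative, Negative, Positive

One predicate separates the groups cleanly: band is beta.
[band: gamma, power: 13, channel: 1]: band is gamma — fails this test, so Negative. [band: gamma, power: 14, channel: 2]: band is gamma — fails this test, so Negative. [band: beta, power: 13, channel: 12]: band is beta — checks out, so Positive.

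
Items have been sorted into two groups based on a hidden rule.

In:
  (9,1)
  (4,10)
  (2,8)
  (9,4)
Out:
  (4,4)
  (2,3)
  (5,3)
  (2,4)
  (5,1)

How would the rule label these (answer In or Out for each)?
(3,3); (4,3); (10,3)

Out, Out, In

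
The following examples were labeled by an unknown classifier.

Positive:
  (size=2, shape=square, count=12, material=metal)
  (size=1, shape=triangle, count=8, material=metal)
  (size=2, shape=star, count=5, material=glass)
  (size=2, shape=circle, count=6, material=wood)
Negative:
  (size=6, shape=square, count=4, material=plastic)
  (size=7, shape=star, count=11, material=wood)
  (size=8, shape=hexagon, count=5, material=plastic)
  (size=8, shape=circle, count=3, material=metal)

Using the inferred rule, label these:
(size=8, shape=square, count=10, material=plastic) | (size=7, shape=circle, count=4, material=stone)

The distinguishing property — size ≤ 2 — holds for all the 'Positive' cases and none of the 'Negative' cases.
(size=8, shape=square, count=10, material=plastic): Negative (size = 8).
(size=7, shape=circle, count=4, material=stone): Negative (size = 7).

Negative, Negative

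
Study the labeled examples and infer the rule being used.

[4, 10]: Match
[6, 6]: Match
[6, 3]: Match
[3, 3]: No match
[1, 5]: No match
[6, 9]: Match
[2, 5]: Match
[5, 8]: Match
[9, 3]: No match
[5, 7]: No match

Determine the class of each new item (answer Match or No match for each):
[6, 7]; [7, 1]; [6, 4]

Every 'Match' example satisfies: product is even. None of the 'No match' examples do.
[6, 7] → 6·7 = 42 → Match.
[7, 1] → 7·1 = 7 → No match.
[6, 4] → 6·4 = 24 → Match.

Match, No match, Match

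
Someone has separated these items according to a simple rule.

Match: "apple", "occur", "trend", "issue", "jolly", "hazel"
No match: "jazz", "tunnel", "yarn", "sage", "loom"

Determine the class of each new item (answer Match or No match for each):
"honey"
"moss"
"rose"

The pattern is that an item is 'Match' exactly when: odd length.
"honey": length 5 — fits, so Match. "moss": length 4 — doesn't qualify, so No match. "rose": length 4 — doesn't qualify, so No match.

Match, No match, No match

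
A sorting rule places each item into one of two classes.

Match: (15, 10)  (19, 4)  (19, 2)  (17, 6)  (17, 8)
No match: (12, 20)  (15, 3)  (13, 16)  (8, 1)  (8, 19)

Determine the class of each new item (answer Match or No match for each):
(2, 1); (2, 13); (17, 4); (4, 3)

No match, No match, Match, No match

The simplest hypothesis consistent with all the labels is: first > second AND second is even.
(2, 1) — 2 > 1, second 1, hence No match.
(2, 13) — 2 < 13, second 13, hence No match.
(17, 4) — 17 > 4, second 4, hence Match.
(4, 3) — 4 > 3, second 3, hence No match.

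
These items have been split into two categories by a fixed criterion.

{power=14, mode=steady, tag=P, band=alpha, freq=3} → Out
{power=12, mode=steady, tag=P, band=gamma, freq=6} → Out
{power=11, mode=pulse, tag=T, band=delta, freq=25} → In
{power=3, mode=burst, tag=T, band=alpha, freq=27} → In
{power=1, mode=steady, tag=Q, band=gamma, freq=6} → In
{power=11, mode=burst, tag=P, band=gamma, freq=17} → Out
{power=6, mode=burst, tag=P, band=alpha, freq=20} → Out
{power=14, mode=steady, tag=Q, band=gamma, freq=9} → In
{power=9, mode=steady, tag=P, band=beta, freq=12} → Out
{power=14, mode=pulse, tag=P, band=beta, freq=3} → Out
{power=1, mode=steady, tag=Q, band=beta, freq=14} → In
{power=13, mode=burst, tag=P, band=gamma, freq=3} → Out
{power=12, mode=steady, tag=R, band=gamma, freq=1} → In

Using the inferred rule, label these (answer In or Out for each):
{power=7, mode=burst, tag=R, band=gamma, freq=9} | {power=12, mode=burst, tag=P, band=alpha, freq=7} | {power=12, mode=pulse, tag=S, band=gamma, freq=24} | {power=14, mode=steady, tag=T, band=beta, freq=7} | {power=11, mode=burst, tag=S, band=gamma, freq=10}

In, Out, In, In, In

The simplest hypothesis consistent with all the labels is: tag is not P.
{power=7, mode=burst, tag=R, band=gamma, freq=9} → tag is R → In.
{power=12, mode=burst, tag=P, band=alpha, freq=7} → tag is P → Out.
{power=12, mode=pulse, tag=S, band=gamma, freq=24} → tag is S → In.
{power=14, mode=steady, tag=T, band=beta, freq=7} → tag is T → In.
{power=11, mode=burst, tag=S, band=gamma, freq=10} → tag is S → In.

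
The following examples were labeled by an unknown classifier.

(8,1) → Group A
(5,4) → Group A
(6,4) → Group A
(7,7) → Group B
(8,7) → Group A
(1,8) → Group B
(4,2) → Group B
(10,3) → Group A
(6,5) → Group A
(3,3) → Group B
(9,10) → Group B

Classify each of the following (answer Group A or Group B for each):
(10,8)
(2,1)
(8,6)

Group A, Group B, Group A

The rule appears to be: first > second AND sum ≥ 9.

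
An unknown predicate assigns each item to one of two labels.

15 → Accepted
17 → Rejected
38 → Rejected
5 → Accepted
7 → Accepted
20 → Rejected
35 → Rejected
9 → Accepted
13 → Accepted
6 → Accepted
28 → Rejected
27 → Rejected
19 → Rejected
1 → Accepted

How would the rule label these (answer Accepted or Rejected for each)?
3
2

The classifier is using: at most 15.
3: 3 ≤ 15 — matches, so Accepted.
2: 2 ≤ 15 — matches, so Accepted.

Accepted, Accepted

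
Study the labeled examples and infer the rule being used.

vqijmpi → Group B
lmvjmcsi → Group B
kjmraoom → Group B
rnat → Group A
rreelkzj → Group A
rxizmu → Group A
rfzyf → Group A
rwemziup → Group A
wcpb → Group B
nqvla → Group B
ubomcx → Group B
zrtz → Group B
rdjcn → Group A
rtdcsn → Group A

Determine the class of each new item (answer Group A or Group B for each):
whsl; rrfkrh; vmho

Group B, Group A, Group B

Comparing the two groups points to one rule — starts with 'r'.
whsl → starts with 'w' → Group B.
rrfkrh → starts with 'r' → Group A.
vmho → starts with 'v' → Group B.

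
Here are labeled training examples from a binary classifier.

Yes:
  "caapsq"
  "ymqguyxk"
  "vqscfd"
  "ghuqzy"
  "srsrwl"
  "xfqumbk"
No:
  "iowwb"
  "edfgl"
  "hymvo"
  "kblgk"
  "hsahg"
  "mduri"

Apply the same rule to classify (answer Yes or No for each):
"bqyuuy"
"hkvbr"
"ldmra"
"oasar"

A rule that fits every label: length ≥ 6 — true of each 'Yes' example, false of each 'No' one.
"bqyuuy" → length 6 → Yes.
"hkvbr" → length 5 → No.
"ldmra" → length 5 → No.
"oasar" → length 5 → No.

Yes, No, No, No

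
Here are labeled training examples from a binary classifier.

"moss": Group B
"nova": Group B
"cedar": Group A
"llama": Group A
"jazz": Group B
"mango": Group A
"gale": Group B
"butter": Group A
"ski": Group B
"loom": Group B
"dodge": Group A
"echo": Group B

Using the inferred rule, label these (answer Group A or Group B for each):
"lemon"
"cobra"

Every 'Group A' example satisfies: length ≥ 5. None of the 'Group B' examples do.
"lemon" — length 5, hence Group A.
"cobra" — length 5, hence Group A.

Group A, Group A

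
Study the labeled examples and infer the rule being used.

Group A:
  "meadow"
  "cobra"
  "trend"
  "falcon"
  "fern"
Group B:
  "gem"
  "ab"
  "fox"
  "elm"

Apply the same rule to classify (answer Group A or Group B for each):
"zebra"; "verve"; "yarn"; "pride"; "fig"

Group A, Group A, Group A, Group A, Group B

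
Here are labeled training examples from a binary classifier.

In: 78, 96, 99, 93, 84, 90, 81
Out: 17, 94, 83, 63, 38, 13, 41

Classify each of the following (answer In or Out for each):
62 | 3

Out, Out

Every 'In' example satisfies: multiple of 3 AND at least 78. None of the 'Out' examples do.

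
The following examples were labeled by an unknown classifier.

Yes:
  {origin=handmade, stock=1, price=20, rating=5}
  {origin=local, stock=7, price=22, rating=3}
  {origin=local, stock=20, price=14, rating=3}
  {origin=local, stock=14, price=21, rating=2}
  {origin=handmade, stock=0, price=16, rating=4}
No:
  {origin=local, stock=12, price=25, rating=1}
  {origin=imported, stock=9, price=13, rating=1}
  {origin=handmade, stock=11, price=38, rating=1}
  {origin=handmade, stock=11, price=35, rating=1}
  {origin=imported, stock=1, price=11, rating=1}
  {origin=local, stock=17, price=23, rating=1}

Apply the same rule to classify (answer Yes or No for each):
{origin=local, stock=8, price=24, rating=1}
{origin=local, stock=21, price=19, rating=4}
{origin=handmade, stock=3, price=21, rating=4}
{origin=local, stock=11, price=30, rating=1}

No, Yes, Yes, No

The rule appears to be: rating ≥ 2.
{origin=local, stock=8, price=24, rating=1} → rating = 1 → No.
{origin=local, stock=21, price=19, rating=4} → rating = 4 → Yes.
{origin=handmade, stock=3, price=21, rating=4} → rating = 4 → Yes.
{origin=local, stock=11, price=30, rating=1} → rating = 1 → No.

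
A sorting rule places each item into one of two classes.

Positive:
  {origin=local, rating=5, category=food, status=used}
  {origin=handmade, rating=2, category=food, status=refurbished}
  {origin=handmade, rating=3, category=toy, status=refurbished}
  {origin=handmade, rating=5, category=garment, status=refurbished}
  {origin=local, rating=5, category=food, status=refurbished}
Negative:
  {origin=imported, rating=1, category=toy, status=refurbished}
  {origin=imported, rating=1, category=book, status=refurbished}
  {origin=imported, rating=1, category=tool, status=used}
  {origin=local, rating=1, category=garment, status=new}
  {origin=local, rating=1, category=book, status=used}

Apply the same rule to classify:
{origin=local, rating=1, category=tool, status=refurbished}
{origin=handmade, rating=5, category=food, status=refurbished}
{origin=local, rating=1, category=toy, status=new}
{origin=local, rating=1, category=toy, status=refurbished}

Negative, Positive, Negative, Negative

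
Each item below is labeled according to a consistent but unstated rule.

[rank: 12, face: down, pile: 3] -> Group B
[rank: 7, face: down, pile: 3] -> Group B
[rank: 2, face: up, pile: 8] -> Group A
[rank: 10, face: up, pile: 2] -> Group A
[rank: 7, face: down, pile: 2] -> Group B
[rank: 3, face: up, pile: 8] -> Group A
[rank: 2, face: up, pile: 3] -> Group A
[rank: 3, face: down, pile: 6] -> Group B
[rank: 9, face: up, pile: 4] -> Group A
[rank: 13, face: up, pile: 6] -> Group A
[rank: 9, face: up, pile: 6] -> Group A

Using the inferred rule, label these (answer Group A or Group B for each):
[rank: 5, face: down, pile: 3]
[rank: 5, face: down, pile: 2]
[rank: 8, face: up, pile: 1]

Group B, Group B, Group A

The classifier is using: face is up.
Group B: [rank: 5, face: down, pile: 3], since face is down.
Group B: [rank: 5, face: down, pile: 2], since face is down.
Group A: [rank: 8, face: up, pile: 1], since face is up.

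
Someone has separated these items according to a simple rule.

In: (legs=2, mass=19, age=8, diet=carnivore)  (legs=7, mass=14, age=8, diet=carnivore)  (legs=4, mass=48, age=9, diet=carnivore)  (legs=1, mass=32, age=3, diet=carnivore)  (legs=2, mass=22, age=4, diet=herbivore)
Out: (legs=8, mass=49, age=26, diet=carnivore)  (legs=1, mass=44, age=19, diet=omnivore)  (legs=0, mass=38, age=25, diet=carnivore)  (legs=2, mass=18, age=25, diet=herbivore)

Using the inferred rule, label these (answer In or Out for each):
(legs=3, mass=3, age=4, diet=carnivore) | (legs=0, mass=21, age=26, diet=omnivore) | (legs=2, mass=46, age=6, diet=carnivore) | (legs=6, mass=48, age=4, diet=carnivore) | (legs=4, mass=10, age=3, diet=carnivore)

In, Out, In, In, In

The pattern is that an item is 'In' exactly when: age ≤ 9.
In: (legs=3, mass=3, age=4, diet=carnivore), since age = 4. Out: (legs=0, mass=21, age=26, diet=omnivore), since age = 26. In: (legs=2, mass=46, age=6, diet=carnivore), since age = 6. In: (legs=6, mass=48, age=4, diet=carnivore), since age = 4. In: (legs=4, mass=10, age=3, diet=carnivore), since age = 3.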